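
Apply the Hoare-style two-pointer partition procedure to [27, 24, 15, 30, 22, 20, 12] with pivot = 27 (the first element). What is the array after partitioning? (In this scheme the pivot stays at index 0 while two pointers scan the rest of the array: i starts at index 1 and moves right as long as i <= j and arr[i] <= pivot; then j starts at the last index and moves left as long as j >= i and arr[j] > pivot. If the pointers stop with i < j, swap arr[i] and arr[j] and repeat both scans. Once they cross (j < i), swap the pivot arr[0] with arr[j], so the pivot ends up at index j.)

Hoare-style two-pointer partition with pivot = 27:

Initial array: [27, 24, 15, 30, 22, 20, 12]

Pointers start at i = 1, j = 6.
i stops at index 3 (arr[3]=30 > 27), j stops at index 6 (arr[6]=12 <= 27): swap arr[3] and arr[6], array becomes [27, 24, 15, 12, 22, 20, 30]
i ends at 6, j ends at 5: the pointers have crossed (j < i), so scanning stops.

Swap pivot arr[0] with arr[5] to place pivot at position 5: [20, 24, 15, 12, 22, 27, 30]
Pivot position: 5

After partitioning with pivot 27, the array becomes [20, 24, 15, 12, 22, 27, 30]. The pivot is placed at index 5. All elements to the left of the pivot are <= 27, and all elements to the right are > 27.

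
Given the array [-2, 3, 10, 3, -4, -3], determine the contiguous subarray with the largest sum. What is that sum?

Using Kadane's algorithm on [-2, 3, 10, 3, -4, -3]:

Scanning through the array:
Position 1 (value 3): max_ending_here = 3, max_so_far = 3
Position 2 (value 10): max_ending_here = 13, max_so_far = 13
Position 3 (value 3): max_ending_here = 16, max_so_far = 16
Position 4 (value -4): max_ending_here = 12, max_so_far = 16
Position 5 (value -3): max_ending_here = 9, max_so_far = 16

Maximum subarray: [3, 10, 3]
Maximum sum: 16

The maximum subarray is [3, 10, 3] with sum 16. This subarray runs from index 1 to index 3.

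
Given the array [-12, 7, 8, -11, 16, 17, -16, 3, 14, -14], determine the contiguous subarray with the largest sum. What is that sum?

Using Kadane's algorithm on [-12, 7, 8, -11, 16, 17, -16, 3, 14, -14]:

Scanning through the array:
Position 1 (value 7): max_ending_here = 7, max_so_far = 7
Position 2 (value 8): max_ending_here = 15, max_so_far = 15
Position 3 (value -11): max_ending_here = 4, max_so_far = 15
Position 4 (value 16): max_ending_here = 20, max_so_far = 20
Position 5 (value 17): max_ending_here = 37, max_so_far = 37
Position 6 (value -16): max_ending_here = 21, max_so_far = 37
Position 7 (value 3): max_ending_here = 24, max_so_far = 37
Position 8 (value 14): max_ending_here = 38, max_so_far = 38
Position 9 (value -14): max_ending_here = 24, max_so_far = 38

Maximum subarray: [7, 8, -11, 16, 17, -16, 3, 14]
Maximum sum: 38

The maximum subarray is [7, 8, -11, 16, 17, -16, 3, 14] with sum 38. This subarray runs from index 1 to index 8.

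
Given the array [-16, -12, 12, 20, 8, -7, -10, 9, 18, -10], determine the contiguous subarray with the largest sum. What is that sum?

Using Kadane's algorithm on [-16, -12, 12, 20, 8, -7, -10, 9, 18, -10]:

Scanning through the array:
Position 1 (value -12): max_ending_here = -12, max_so_far = -12
Position 2 (value 12): max_ending_here = 12, max_so_far = 12
Position 3 (value 20): max_ending_here = 32, max_so_far = 32
Position 4 (value 8): max_ending_here = 40, max_so_far = 40
Position 5 (value -7): max_ending_here = 33, max_so_far = 40
Position 6 (value -10): max_ending_here = 23, max_so_far = 40
Position 7 (value 9): max_ending_here = 32, max_so_far = 40
Position 8 (value 18): max_ending_here = 50, max_so_far = 50
Position 9 (value -10): max_ending_here = 40, max_so_far = 50

Maximum subarray: [12, 20, 8, -7, -10, 9, 18]
Maximum sum: 50

The maximum subarray is [12, 20, 8, -7, -10, 9, 18] with sum 50. This subarray runs from index 2 to index 8.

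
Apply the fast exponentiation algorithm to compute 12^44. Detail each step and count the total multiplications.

Computing 12^44 by squaring (build up from 12^1; each line after the first costs one multiplication):

12^1 = 12
12^2 = (12^1)^2 = 12^2 = 144
12^4 = (12^2)^2 = 144^2 = 20736
12^5 = 12 * 12^4 = 12 * 20736 = 248832
12^10 = (12^5)^2 = 248832^2 = 61917364224
12^11 = 12 * 12^10 = 12 * 61917364224 = 743008370688
12^22 = (12^11)^2 = 743008370688^2 = 552061438912436417593344
12^44 = (12^22)^2 = 552061438912436417593344^2 = 304771832334069766392840191887919236168953102336

Result: 304771832334069766392840191887919236168953102336
Multiplications needed: 7 (7 lines after 12^1)

12^44 = 304771832334069766392840191887919236168953102336. Using exponentiation by squaring, this requires 7 multiplications. The key idea: if the exponent is even, square the half-power; if odd, multiply by the base once.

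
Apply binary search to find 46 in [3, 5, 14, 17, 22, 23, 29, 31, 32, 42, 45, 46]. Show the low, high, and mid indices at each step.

Binary search for 46 in [3, 5, 14, 17, 22, 23, 29, 31, 32, 42, 45, 46]:

lo=0, hi=11, mid=5, arr[mid]=23 -> 23 < 46, search right half
lo=6, hi=11, mid=8, arr[mid]=32 -> 32 < 46, search right half
lo=9, hi=11, mid=10, arr[mid]=45 -> 45 < 46, search right half
lo=11, hi=11, mid=11, arr[mid]=46 -> Found target at index 11!

Binary search finds 46 at index 11 after 4 comparisons. The search repeatedly halves the search space by comparing with the middle element.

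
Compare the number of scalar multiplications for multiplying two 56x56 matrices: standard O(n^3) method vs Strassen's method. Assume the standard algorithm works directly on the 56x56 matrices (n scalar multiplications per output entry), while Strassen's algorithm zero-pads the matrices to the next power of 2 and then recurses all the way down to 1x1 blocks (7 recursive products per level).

Matrix multiplication for 56x56 matrices:

Strassen's algorithm requires power-of-2 dimensions. Pad 56x56 to 64x64 (next power of 2).

Standard algorithm: 56^3 = 175616 multiplications
Strassen's algorithm: 7^(log2(64)) = 7^6 = 117649 multiplications
Savings: 175616 - 117649 = 57967 multiplications

Standard: 175616 multiplications (56^3). Strassen: 117649 multiplications (7^6, after padding to 64x64). Strassen reduces 8 recursive multiplications to 7 at each level.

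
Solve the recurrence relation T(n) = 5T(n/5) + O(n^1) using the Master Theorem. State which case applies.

Master Theorem for T(n) = 5T(n/5) + O(n^1):

a = 5, b = 5, c = 1
log_b(a) = log_5(5) = 1.0000

Case 2: c = 1 = log_5(5) = 1.0000
T(n) = O(n^1 log n) = O(n log n)

For T(n) = 5T(n/5) + O(n^1): log_5(5) = 1.0000. This is Case 2 of the Master Theorem (c = log_b(a), equal work at all levels), giving O(n log n).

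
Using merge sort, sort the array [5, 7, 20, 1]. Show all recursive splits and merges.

Merge sort trace:

Split: [5, 7, 20, 1] -> [5, 7] and [20, 1]
  Split: [5, 7] -> [5] and [7]
  Merge: [5] + [7] -> [5, 7]
  Split: [20, 1] -> [20] and [1]
  Merge: [20] + [1] -> [1, 20]
Merge: [5, 7] + [1, 20] -> [1, 5, 7, 20]

Final sorted array: [1, 5, 7, 20]

The merge sort proceeds by recursively splitting the array and merging sorted halves.
After all merges, the sorted array is [1, 5, 7, 20].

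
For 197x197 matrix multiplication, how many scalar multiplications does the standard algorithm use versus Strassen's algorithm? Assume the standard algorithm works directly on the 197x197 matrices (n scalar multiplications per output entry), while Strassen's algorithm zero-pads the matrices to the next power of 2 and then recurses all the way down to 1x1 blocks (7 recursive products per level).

Matrix multiplication for 197x197 matrices:

Strassen's algorithm requires power-of-2 dimensions. Pad 197x197 to 256x256 (next power of 2).

Standard algorithm: 197^3 = 7645373 multiplications
Strassen's algorithm: 7^(log2(256)) = 7^8 = 5764801 multiplications
Savings: 7645373 - 5764801 = 1880572 multiplications

Standard: 7645373 multiplications (197^3). Strassen: 5764801 multiplications (7^8, after padding to 256x256). Strassen reduces 8 recursive multiplications to 7 at each level.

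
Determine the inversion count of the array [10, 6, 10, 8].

Finding inversions in [10, 6, 10, 8]:

(0, 1): arr[0]=10 > arr[1]=6
(0, 3): arr[0]=10 > arr[3]=8
(2, 3): arr[2]=10 > arr[3]=8

Total inversions: 3

The array has 3 inversion(s): (0,1), (0,3), (2,3). Each pair (i,j) satisfies i < j and arr[i] > arr[j].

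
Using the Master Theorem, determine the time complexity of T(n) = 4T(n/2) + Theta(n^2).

Master Theorem for T(n) = 4T(n/2) + O(n^2):

a = 4, b = 2, c = 2
log_b(a) = log_2(4) = 2.0000

Case 2: c = 2 = log_2(4) = 2.0000
T(n) = O(n^2 log n) = O(n^2 log n)

For T(n) = 4T(n/2) + O(n^2): log_2(4) = 2.0000. This is Case 2 of the Master Theorem (c = log_b(a), equal work at all levels), giving O(n^2 log n).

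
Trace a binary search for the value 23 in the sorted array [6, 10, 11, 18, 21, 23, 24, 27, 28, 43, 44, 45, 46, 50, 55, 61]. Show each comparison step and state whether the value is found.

Binary search for 23 in [6, 10, 11, 18, 21, 23, 24, 27, 28, 43, 44, 45, 46, 50, 55, 61]:

lo=0, hi=15, mid=7, arr[mid]=27 -> 27 > 23, search left half
lo=0, hi=6, mid=3, arr[mid]=18 -> 18 < 23, search right half
lo=4, hi=6, mid=5, arr[mid]=23 -> Found target at index 5!

Binary search finds 23 at index 5 after 3 comparisons. The search repeatedly halves the search space by comparing with the middle element.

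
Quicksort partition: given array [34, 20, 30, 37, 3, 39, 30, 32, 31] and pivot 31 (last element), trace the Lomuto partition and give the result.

Lomuto partition with pivot = 31:

Initial array: [34, 20, 30, 37, 3, 39, 30, 32, 31]

arr[0]=34 > 31: no swap
arr[1]=20 <= 31: swap with position 0, array becomes [20, 34, 30, 37, 3, 39, 30, 32, 31]
arr[2]=30 <= 31: swap with position 1, array becomes [20, 30, 34, 37, 3, 39, 30, 32, 31]
arr[3]=37 > 31: no swap
arr[4]=3 <= 31: swap with position 2, array becomes [20, 30, 3, 37, 34, 39, 30, 32, 31]
arr[5]=39 > 31: no swap
arr[6]=30 <= 31: swap with position 3, array becomes [20, 30, 3, 30, 34, 39, 37, 32, 31]
arr[7]=32 > 31: no swap

Place pivot at position 4: [20, 30, 3, 30, 31, 39, 37, 32, 34]
Pivot position: 4

After partitioning with pivot 31, the array becomes [20, 30, 3, 30, 31, 39, 37, 32, 34]. The pivot is placed at index 4. All elements to the left of the pivot are <= 31, and all elements to the right are > 31.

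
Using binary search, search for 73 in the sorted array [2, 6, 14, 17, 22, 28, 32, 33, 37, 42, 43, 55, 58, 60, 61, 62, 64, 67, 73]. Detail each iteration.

Binary search for 73 in [2, 6, 14, 17, 22, 28, 32, 33, 37, 42, 43, 55, 58, 60, 61, 62, 64, 67, 73]:

lo=0, hi=18, mid=9, arr[mid]=42 -> 42 < 73, search right half
lo=10, hi=18, mid=14, arr[mid]=61 -> 61 < 73, search right half
lo=15, hi=18, mid=16, arr[mid]=64 -> 64 < 73, search right half
lo=17, hi=18, mid=17, arr[mid]=67 -> 67 < 73, search right half
lo=18, hi=18, mid=18, arr[mid]=73 -> Found target at index 18!

Binary search finds 73 at index 18 after 5 comparisons. The search repeatedly halves the search space by comparing with the middle element.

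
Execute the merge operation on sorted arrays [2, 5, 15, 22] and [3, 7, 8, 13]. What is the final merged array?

Merging process:

Compare 2 vs 3: take 2 from left. Merged: [2]
Compare 5 vs 3: take 3 from right. Merged: [2, 3]
Compare 5 vs 7: take 5 from left. Merged: [2, 3, 5]
Compare 15 vs 7: take 7 from right. Merged: [2, 3, 5, 7]
Compare 15 vs 8: take 8 from right. Merged: [2, 3, 5, 7, 8]
Compare 15 vs 13: take 13 from right. Merged: [2, 3, 5, 7, 8, 13]
Append remaining from left: [15, 22]. Merged: [2, 3, 5, 7, 8, 13, 15, 22]

Final merged array: [2, 3, 5, 7, 8, 13, 15, 22]
Total comparisons: 6

The merged array is [2, 3, 5, 7, 8, 13, 15, 22], requiring 6 comparisons. The merge step runs in O(n) time where n is the total number of elements.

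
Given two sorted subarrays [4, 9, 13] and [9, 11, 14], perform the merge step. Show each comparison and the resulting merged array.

Merging process:

Compare 4 vs 9: take 4 from left. Merged: [4]
Compare 9 vs 9: take 9 from left. Merged: [4, 9]
Compare 13 vs 9: take 9 from right. Merged: [4, 9, 9]
Compare 13 vs 11: take 11 from right. Merged: [4, 9, 9, 11]
Compare 13 vs 14: take 13 from left. Merged: [4, 9, 9, 11, 13]
Append remaining from right: [14]. Merged: [4, 9, 9, 11, 13, 14]

Final merged array: [4, 9, 9, 11, 13, 14]
Total comparisons: 5

The merged array is [4, 9, 9, 11, 13, 14], requiring 5 comparisons. The merge step runs in O(n) time where n is the total number of elements.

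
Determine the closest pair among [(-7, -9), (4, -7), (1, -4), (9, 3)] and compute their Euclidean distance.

Computing all pairwise distances among 4 points:

d((-7, -9), (4, -7)) = 11.1803
d((-7, -9), (1, -4)) = 9.434
d((-7, -9), (9, 3)) = 20.0
d((4, -7), (1, -4)) = 4.2426 <-- minimum
d((4, -7), (9, 3)) = 11.1803
d((1, -4), (9, 3)) = 10.6301

Closest pair: (4, -7) and (1, -4) with distance 4.2426

The closest pair is (4, -7) and (1, -4) with Euclidean distance 4.2426. For 4 points, brute-force pairwise comparison is shown above. For large n, the divide-and-conquer algorithm (sort by x, recurse on halves, check the dividing strip) achieves O(n log n).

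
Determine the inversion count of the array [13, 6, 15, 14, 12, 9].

Finding inversions in [13, 6, 15, 14, 12, 9]:

(0, 1): arr[0]=13 > arr[1]=6
(0, 4): arr[0]=13 > arr[4]=12
(0, 5): arr[0]=13 > arr[5]=9
(2, 3): arr[2]=15 > arr[3]=14
(2, 4): arr[2]=15 > arr[4]=12
(2, 5): arr[2]=15 > arr[5]=9
(3, 4): arr[3]=14 > arr[4]=12
(3, 5): arr[3]=14 > arr[5]=9
(4, 5): arr[4]=12 > arr[5]=9

Total inversions: 9

The array has 9 inversion(s): (0,1), (0,4), (0,5), (2,3), (2,4), (2,5), (3,4), (3,5), (4,5). Each pair (i,j) satisfies i < j and arr[i] > arr[j].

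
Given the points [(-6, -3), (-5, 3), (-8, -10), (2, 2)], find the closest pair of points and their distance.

Computing all pairwise distances among 4 points:

d((-6, -3), (-5, 3)) = 6.0828 <-- minimum
d((-6, -3), (-8, -10)) = 7.2801
d((-6, -3), (2, 2)) = 9.434
d((-5, 3), (-8, -10)) = 13.3417
d((-5, 3), (2, 2)) = 7.0711
d((-8, -10), (2, 2)) = 15.6205

Closest pair: (-6, -3) and (-5, 3) with distance 6.0828

The closest pair is (-6, -3) and (-5, 3) with Euclidean distance 6.0828. For 4 points, brute-force pairwise comparison is shown above. For large n, the divide-and-conquer algorithm (sort by x, recurse on halves, check the dividing strip) achieves O(n log n).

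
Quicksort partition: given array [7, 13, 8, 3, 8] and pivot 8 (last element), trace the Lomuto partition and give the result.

Lomuto partition with pivot = 8:

Initial array: [7, 13, 8, 3, 8]

arr[0]=7 <= 8: swap with position 0, array becomes [7, 13, 8, 3, 8]
arr[1]=13 > 8: no swap
arr[2]=8 <= 8: swap with position 1, array becomes [7, 8, 13, 3, 8]
arr[3]=3 <= 8: swap with position 2, array becomes [7, 8, 3, 13, 8]

Place pivot at position 3: [7, 8, 3, 8, 13]
Pivot position: 3

After partitioning with pivot 8, the array becomes [7, 8, 3, 8, 13]. The pivot is placed at index 3. All elements to the left of the pivot are <= 8, and all elements to the right are > 8.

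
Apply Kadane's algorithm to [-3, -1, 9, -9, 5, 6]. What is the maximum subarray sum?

Using Kadane's algorithm on [-3, -1, 9, -9, 5, 6]:

Scanning through the array:
Position 1 (value -1): max_ending_here = -1, max_so_far = -1
Position 2 (value 9): max_ending_here = 9, max_so_far = 9
Position 3 (value -9): max_ending_here = 0, max_so_far = 9
Position 4 (value 5): max_ending_here = 5, max_so_far = 9
Position 5 (value 6): max_ending_here = 11, max_so_far = 11

Maximum subarray: [9, -9, 5, 6]
Maximum sum: 11

The maximum subarray is [9, -9, 5, 6] with sum 11. This subarray runs from index 2 to index 5.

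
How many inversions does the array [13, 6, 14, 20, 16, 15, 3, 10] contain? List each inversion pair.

Finding inversions in [13, 6, 14, 20, 16, 15, 3, 10]:

(0, 1): arr[0]=13 > arr[1]=6
(0, 6): arr[0]=13 > arr[6]=3
(0, 7): arr[0]=13 > arr[7]=10
(1, 6): arr[1]=6 > arr[6]=3
(2, 6): arr[2]=14 > arr[6]=3
(2, 7): arr[2]=14 > arr[7]=10
(3, 4): arr[3]=20 > arr[4]=16
(3, 5): arr[3]=20 > arr[5]=15
(3, 6): arr[3]=20 > arr[6]=3
(3, 7): arr[3]=20 > arr[7]=10
(4, 5): arr[4]=16 > arr[5]=15
(4, 6): arr[4]=16 > arr[6]=3
(4, 7): arr[4]=16 > arr[7]=10
(5, 6): arr[5]=15 > arr[6]=3
(5, 7): arr[5]=15 > arr[7]=10

Total inversions: 15

The array has 15 inversion(s): (0,1), (0,6), (0,7), (1,6), (2,6), (2,7), (3,4), (3,5), (3,6), (3,7), (4,5), (4,6), (4,7), (5,6), (5,7). Each pair (i,j) satisfies i < j and arr[i] > arr[j].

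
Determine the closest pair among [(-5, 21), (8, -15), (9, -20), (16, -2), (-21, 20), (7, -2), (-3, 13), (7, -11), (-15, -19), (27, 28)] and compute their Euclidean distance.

Computing all pairwise distances among 10 points:

d((-5, 21), (8, -15)) = 38.2753
d((-5, 21), (9, -20)) = 43.3244
d((-5, 21), (16, -2)) = 31.1448
d((-5, 21), (-21, 20)) = 16.0312
d((-5, 21), (7, -2)) = 25.9422
d((-5, 21), (-3, 13)) = 8.2462
d((-5, 21), (7, -11)) = 34.176
d((-5, 21), (-15, -19)) = 41.2311
d((-5, 21), (27, 28)) = 32.7567
d((8, -15), (9, -20)) = 5.099
d((8, -15), (16, -2)) = 15.2643
d((8, -15), (-21, 20)) = 45.4533
d((8, -15), (7, -2)) = 13.0384
d((8, -15), (-3, 13)) = 30.0832
d((8, -15), (7, -11)) = 4.1231 <-- minimum
d((8, -15), (-15, -19)) = 23.3452
d((8, -15), (27, 28)) = 47.0106
d((9, -20), (16, -2)) = 19.3132
d((9, -20), (-21, 20)) = 50.0
d((9, -20), (7, -2)) = 18.1108
d((9, -20), (-3, 13)) = 35.1141
d((9, -20), (7, -11)) = 9.2195
d((9, -20), (-15, -19)) = 24.0208
d((9, -20), (27, 28)) = 51.264
d((16, -2), (-21, 20)) = 43.0465
d((16, -2), (7, -2)) = 9.0
d((16, -2), (-3, 13)) = 24.2074
d((16, -2), (7, -11)) = 12.7279
d((16, -2), (-15, -19)) = 35.3553
d((16, -2), (27, 28)) = 31.9531
d((-21, 20), (7, -2)) = 35.609
d((-21, 20), (-3, 13)) = 19.3132
d((-21, 20), (7, -11)) = 41.7732
d((-21, 20), (-15, -19)) = 39.4588
d((-21, 20), (27, 28)) = 48.6621
d((7, -2), (-3, 13)) = 18.0278
d((7, -2), (7, -11)) = 9.0
d((7, -2), (-15, -19)) = 27.8029
d((7, -2), (27, 28)) = 36.0555
d((-3, 13), (7, -11)) = 26.0
d((-3, 13), (-15, -19)) = 34.176
d((-3, 13), (27, 28)) = 33.541
d((7, -11), (-15, -19)) = 23.4094
d((7, -11), (27, 28)) = 43.8292
d((-15, -19), (27, 28)) = 63.0317

Closest pair: (8, -15) and (7, -11) with distance 4.1231

The closest pair is (8, -15) and (7, -11) with Euclidean distance 4.1231. For 10 points, brute-force pairwise comparison is shown above. For large n, the divide-and-conquer algorithm (sort by x, recurse on halves, check the dividing strip) achieves O(n log n).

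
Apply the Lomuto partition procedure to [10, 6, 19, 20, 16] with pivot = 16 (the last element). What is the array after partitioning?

Lomuto partition with pivot = 16:

Initial array: [10, 6, 19, 20, 16]

arr[0]=10 <= 16: swap with position 0, array becomes [10, 6, 19, 20, 16]
arr[1]=6 <= 16: swap with position 1, array becomes [10, 6, 19, 20, 16]
arr[2]=19 > 16: no swap
arr[3]=20 > 16: no swap

Place pivot at position 2: [10, 6, 16, 20, 19]
Pivot position: 2

After partitioning with pivot 16, the array becomes [10, 6, 16, 20, 19]. The pivot is placed at index 2. All elements to the left of the pivot are <= 16, and all elements to the right are > 16.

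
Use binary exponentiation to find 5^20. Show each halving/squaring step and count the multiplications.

Computing 5^20 by squaring (build up from 5^1; each line after the first costs one multiplication):

5^1 = 5
5^2 = (5^1)^2 = 5^2 = 25
5^4 = (5^2)^2 = 25^2 = 625
5^5 = 5 * 5^4 = 5 * 625 = 3125
5^10 = (5^5)^2 = 3125^2 = 9765625
5^20 = (5^10)^2 = 9765625^2 = 95367431640625

Result: 95367431640625
Multiplications needed: 5 (5 lines after 5^1)

5^20 = 95367431640625. Using exponentiation by squaring, this requires 5 multiplications. The key idea: if the exponent is even, square the half-power; if odd, multiply by the base once.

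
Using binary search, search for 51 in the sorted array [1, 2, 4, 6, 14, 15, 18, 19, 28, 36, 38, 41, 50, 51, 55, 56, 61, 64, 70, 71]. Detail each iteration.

Binary search for 51 in [1, 2, 4, 6, 14, 15, 18, 19, 28, 36, 38, 41, 50, 51, 55, 56, 61, 64, 70, 71]:

lo=0, hi=19, mid=9, arr[mid]=36 -> 36 < 51, search right half
lo=10, hi=19, mid=14, arr[mid]=55 -> 55 > 51, search left half
lo=10, hi=13, mid=11, arr[mid]=41 -> 41 < 51, search right half
lo=12, hi=13, mid=12, arr[mid]=50 -> 50 < 51, search right half
lo=13, hi=13, mid=13, arr[mid]=51 -> Found target at index 13!

Binary search finds 51 at index 13 after 5 comparisons. The search repeatedly halves the search space by comparing with the middle element.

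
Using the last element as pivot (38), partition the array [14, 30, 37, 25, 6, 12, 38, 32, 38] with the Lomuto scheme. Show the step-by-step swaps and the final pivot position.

Lomuto partition with pivot = 38:

Initial array: [14, 30, 37, 25, 6, 12, 38, 32, 38]

arr[0]=14 <= 38: swap with position 0, array becomes [14, 30, 37, 25, 6, 12, 38, 32, 38]
arr[1]=30 <= 38: swap with position 1, array becomes [14, 30, 37, 25, 6, 12, 38, 32, 38]
arr[2]=37 <= 38: swap with position 2, array becomes [14, 30, 37, 25, 6, 12, 38, 32, 38]
arr[3]=25 <= 38: swap with position 3, array becomes [14, 30, 37, 25, 6, 12, 38, 32, 38]
arr[4]=6 <= 38: swap with position 4, array becomes [14, 30, 37, 25, 6, 12, 38, 32, 38]
arr[5]=12 <= 38: swap with position 5, array becomes [14, 30, 37, 25, 6, 12, 38, 32, 38]
arr[6]=38 <= 38: swap with position 6, array becomes [14, 30, 37, 25, 6, 12, 38, 32, 38]
arr[7]=32 <= 38: swap with position 7, array becomes [14, 30, 37, 25, 6, 12, 38, 32, 38]

Place pivot at position 8: [14, 30, 37, 25, 6, 12, 38, 32, 38]
Pivot position: 8

After partitioning with pivot 38, the array becomes [14, 30, 37, 25, 6, 12, 38, 32, 38]. The pivot is placed at index 8. All elements to the left of the pivot are <= 38, and all elements to the right are > 38.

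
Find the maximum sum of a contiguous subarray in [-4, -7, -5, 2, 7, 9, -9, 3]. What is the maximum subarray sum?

Using Kadane's algorithm on [-4, -7, -5, 2, 7, 9, -9, 3]:

Scanning through the array:
Position 1 (value -7): max_ending_here = -7, max_so_far = -4
Position 2 (value -5): max_ending_here = -5, max_so_far = -4
Position 3 (value 2): max_ending_here = 2, max_so_far = 2
Position 4 (value 7): max_ending_here = 9, max_so_far = 9
Position 5 (value 9): max_ending_here = 18, max_so_far = 18
Position 6 (value -9): max_ending_here = 9, max_so_far = 18
Position 7 (value 3): max_ending_here = 12, max_so_far = 18

Maximum subarray: [2, 7, 9]
Maximum sum: 18

The maximum subarray is [2, 7, 9] with sum 18. This subarray runs from index 3 to index 5.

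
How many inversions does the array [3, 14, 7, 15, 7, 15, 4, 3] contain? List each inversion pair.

Finding inversions in [3, 14, 7, 15, 7, 15, 4, 3]:

(1, 2): arr[1]=14 > arr[2]=7
(1, 4): arr[1]=14 > arr[4]=7
(1, 6): arr[1]=14 > arr[6]=4
(1, 7): arr[1]=14 > arr[7]=3
(2, 6): arr[2]=7 > arr[6]=4
(2, 7): arr[2]=7 > arr[7]=3
(3, 4): arr[3]=15 > arr[4]=7
(3, 6): arr[3]=15 > arr[6]=4
(3, 7): arr[3]=15 > arr[7]=3
(4, 6): arr[4]=7 > arr[6]=4
(4, 7): arr[4]=7 > arr[7]=3
(5, 6): arr[5]=15 > arr[6]=4
(5, 7): arr[5]=15 > arr[7]=3
(6, 7): arr[6]=4 > arr[7]=3

Total inversions: 14

The array has 14 inversion(s): (1,2), (1,4), (1,6), (1,7), (2,6), (2,7), (3,4), (3,6), (3,7), (4,6), (4,7), (5,6), (5,7), (6,7). Each pair (i,j) satisfies i < j and arr[i] > arr[j].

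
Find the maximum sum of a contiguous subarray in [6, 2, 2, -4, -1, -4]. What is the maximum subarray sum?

Using Kadane's algorithm on [6, 2, 2, -4, -1, -4]:

Scanning through the array:
Position 1 (value 2): max_ending_here = 8, max_so_far = 8
Position 2 (value 2): max_ending_here = 10, max_so_far = 10
Position 3 (value -4): max_ending_here = 6, max_so_far = 10
Position 4 (value -1): max_ending_here = 5, max_so_far = 10
Position 5 (value -4): max_ending_here = 1, max_so_far = 10

Maximum subarray: [6, 2, 2]
Maximum sum: 10

The maximum subarray is [6, 2, 2] with sum 10. This subarray runs from index 0 to index 2.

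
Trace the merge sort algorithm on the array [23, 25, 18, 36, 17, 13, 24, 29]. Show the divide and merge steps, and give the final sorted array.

Merge sort trace:

Split: [23, 25, 18, 36, 17, 13, 24, 29] -> [23, 25, 18, 36] and [17, 13, 24, 29]
  Split: [23, 25, 18, 36] -> [23, 25] and [18, 36]
    Split: [23, 25] -> [23] and [25]
    Merge: [23] + [25] -> [23, 25]
    Split: [18, 36] -> [18] and [36]
    Merge: [18] + [36] -> [18, 36]
  Merge: [23, 25] + [18, 36] -> [18, 23, 25, 36]
  Split: [17, 13, 24, 29] -> [17, 13] and [24, 29]
    Split: [17, 13] -> [17] and [13]
    Merge: [17] + [13] -> [13, 17]
    Split: [24, 29] -> [24] and [29]
    Merge: [24] + [29] -> [24, 29]
  Merge: [13, 17] + [24, 29] -> [13, 17, 24, 29]
Merge: [18, 23, 25, 36] + [13, 17, 24, 29] -> [13, 17, 18, 23, 24, 25, 29, 36]

Final sorted array: [13, 17, 18, 23, 24, 25, 29, 36]

The merge sort proceeds by recursively splitting the array and merging sorted halves.
After all merges, the sorted array is [13, 17, 18, 23, 24, 25, 29, 36].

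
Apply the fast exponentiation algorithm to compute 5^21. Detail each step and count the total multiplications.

Computing 5^21 by squaring (build up from 5^1; each line after the first costs one multiplication):

5^1 = 5
5^2 = (5^1)^2 = 5^2 = 25
5^4 = (5^2)^2 = 25^2 = 625
5^5 = 5 * 5^4 = 5 * 625 = 3125
5^10 = (5^5)^2 = 3125^2 = 9765625
5^20 = (5^10)^2 = 9765625^2 = 95367431640625
5^21 = 5 * 5^20 = 5 * 95367431640625 = 476837158203125

Result: 476837158203125
Multiplications needed: 6 (6 lines after 5^1)

5^21 = 476837158203125. Using exponentiation by squaring, this requires 6 multiplications. The key idea: if the exponent is even, square the half-power; if odd, multiply by the base once.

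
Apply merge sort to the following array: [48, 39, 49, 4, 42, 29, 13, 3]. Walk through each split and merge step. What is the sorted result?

Merge sort trace:

Split: [48, 39, 49, 4, 42, 29, 13, 3] -> [48, 39, 49, 4] and [42, 29, 13, 3]
  Split: [48, 39, 49, 4] -> [48, 39] and [49, 4]
    Split: [48, 39] -> [48] and [39]
    Merge: [48] + [39] -> [39, 48]
    Split: [49, 4] -> [49] and [4]
    Merge: [49] + [4] -> [4, 49]
  Merge: [39, 48] + [4, 49] -> [4, 39, 48, 49]
  Split: [42, 29, 13, 3] -> [42, 29] and [13, 3]
    Split: [42, 29] -> [42] and [29]
    Merge: [42] + [29] -> [29, 42]
    Split: [13, 3] -> [13] and [3]
    Merge: [13] + [3] -> [3, 13]
  Merge: [29, 42] + [3, 13] -> [3, 13, 29, 42]
Merge: [4, 39, 48, 49] + [3, 13, 29, 42] -> [3, 4, 13, 29, 39, 42, 48, 49]

Final sorted array: [3, 4, 13, 29, 39, 42, 48, 49]

The merge sort proceeds by recursively splitting the array and merging sorted halves.
After all merges, the sorted array is [3, 4, 13, 29, 39, 42, 48, 49].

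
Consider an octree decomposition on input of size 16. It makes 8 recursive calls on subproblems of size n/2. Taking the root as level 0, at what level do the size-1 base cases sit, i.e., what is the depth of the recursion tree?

For divide and conquer with division factor 2:

Problem sizes at each level:
Level 0: 16
Level 1: 8
Level 2: 4
Level 3: 2
Level 4: 1

The root is level 0 and the size-1 base case is level 4 (the tree spans levels 0 through 4, i.e. 5 levels counting the root), so the depth is the number of divisions: log_2(16) = 4

The recursion tree depth is log_2(16) = 4. At each level, the problem size is divided by 2, so it takes 4 divisions to reduce to a base case of size 1. The algorithm makes 8 recursive calls at each level.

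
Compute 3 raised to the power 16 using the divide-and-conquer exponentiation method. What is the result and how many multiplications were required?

Computing 3^16 by squaring (build up from 3^1; each line after the first costs one multiplication):

3^1 = 3
3^2 = (3^1)^2 = 3^2 = 9
3^4 = (3^2)^2 = 9^2 = 81
3^8 = (3^4)^2 = 81^2 = 6561
3^16 = (3^8)^2 = 6561^2 = 43046721

Result: 43046721
Multiplications needed: 4 (4 lines after 3^1)

3^16 = 43046721. Using exponentiation by squaring, this requires 4 multiplications. The key idea: if the exponent is even, square the half-power; if odd, multiply by the base once.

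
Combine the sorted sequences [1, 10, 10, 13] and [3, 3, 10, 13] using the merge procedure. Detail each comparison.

Merging process:

Compare 1 vs 3: take 1 from left. Merged: [1]
Compare 10 vs 3: take 3 from right. Merged: [1, 3]
Compare 10 vs 3: take 3 from right. Merged: [1, 3, 3]
Compare 10 vs 10: take 10 from left. Merged: [1, 3, 3, 10]
Compare 10 vs 10: take 10 from left. Merged: [1, 3, 3, 10, 10]
Compare 13 vs 10: take 10 from right. Merged: [1, 3, 3, 10, 10, 10]
Compare 13 vs 13: take 13 from left. Merged: [1, 3, 3, 10, 10, 10, 13]
Append remaining from right: [13]. Merged: [1, 3, 3, 10, 10, 10, 13, 13]

Final merged array: [1, 3, 3, 10, 10, 10, 13, 13]
Total comparisons: 7

The merged array is [1, 3, 3, 10, 10, 10, 13, 13], requiring 7 comparisons. The merge step runs in O(n) time where n is the total number of elements.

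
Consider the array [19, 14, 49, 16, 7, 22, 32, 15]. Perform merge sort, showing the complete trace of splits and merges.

Merge sort trace:

Split: [19, 14, 49, 16, 7, 22, 32, 15] -> [19, 14, 49, 16] and [7, 22, 32, 15]
  Split: [19, 14, 49, 16] -> [19, 14] and [49, 16]
    Split: [19, 14] -> [19] and [14]
    Merge: [19] + [14] -> [14, 19]
    Split: [49, 16] -> [49] and [16]
    Merge: [49] + [16] -> [16, 49]
  Merge: [14, 19] + [16, 49] -> [14, 16, 19, 49]
  Split: [7, 22, 32, 15] -> [7, 22] and [32, 15]
    Split: [7, 22] -> [7] and [22]
    Merge: [7] + [22] -> [7, 22]
    Split: [32, 15] -> [32] and [15]
    Merge: [32] + [15] -> [15, 32]
  Merge: [7, 22] + [15, 32] -> [7, 15, 22, 32]
Merge: [14, 16, 19, 49] + [7, 15, 22, 32] -> [7, 14, 15, 16, 19, 22, 32, 49]

Final sorted array: [7, 14, 15, 16, 19, 22, 32, 49]

The merge sort proceeds by recursively splitting the array and merging sorted halves.
After all merges, the sorted array is [7, 14, 15, 16, 19, 22, 32, 49].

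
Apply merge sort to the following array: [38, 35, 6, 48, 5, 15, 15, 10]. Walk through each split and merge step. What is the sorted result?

Merge sort trace:

Split: [38, 35, 6, 48, 5, 15, 15, 10] -> [38, 35, 6, 48] and [5, 15, 15, 10]
  Split: [38, 35, 6, 48] -> [38, 35] and [6, 48]
    Split: [38, 35] -> [38] and [35]
    Merge: [38] + [35] -> [35, 38]
    Split: [6, 48] -> [6] and [48]
    Merge: [6] + [48] -> [6, 48]
  Merge: [35, 38] + [6, 48] -> [6, 35, 38, 48]
  Split: [5, 15, 15, 10] -> [5, 15] and [15, 10]
    Split: [5, 15] -> [5] and [15]
    Merge: [5] + [15] -> [5, 15]
    Split: [15, 10] -> [15] and [10]
    Merge: [15] + [10] -> [10, 15]
  Merge: [5, 15] + [10, 15] -> [5, 10, 15, 15]
Merge: [6, 35, 38, 48] + [5, 10, 15, 15] -> [5, 6, 10, 15, 15, 35, 38, 48]

Final sorted array: [5, 6, 10, 15, 15, 35, 38, 48]

The merge sort proceeds by recursively splitting the array and merging sorted halves.
After all merges, the sorted array is [5, 6, 10, 15, 15, 35, 38, 48].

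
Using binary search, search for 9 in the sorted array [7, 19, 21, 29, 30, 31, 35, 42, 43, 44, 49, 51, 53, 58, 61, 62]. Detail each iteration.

Binary search for 9 in [7, 19, 21, 29, 30, 31, 35, 42, 43, 44, 49, 51, 53, 58, 61, 62]:

lo=0, hi=15, mid=7, arr[mid]=42 -> 42 > 9, search left half
lo=0, hi=6, mid=3, arr[mid]=29 -> 29 > 9, search left half
lo=0, hi=2, mid=1, arr[mid]=19 -> 19 > 9, search left half
lo=0, hi=0, mid=0, arr[mid]=7 -> 7 < 9, search right half
lo=1 > hi=0, target 9 not found

Binary search determines that 9 is not in the array after 4 comparisons. The search space was exhausted without finding the target.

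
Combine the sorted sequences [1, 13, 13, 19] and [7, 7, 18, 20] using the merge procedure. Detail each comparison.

Merging process:

Compare 1 vs 7: take 1 from left. Merged: [1]
Compare 13 vs 7: take 7 from right. Merged: [1, 7]
Compare 13 vs 7: take 7 from right. Merged: [1, 7, 7]
Compare 13 vs 18: take 13 from left. Merged: [1, 7, 7, 13]
Compare 13 vs 18: take 13 from left. Merged: [1, 7, 7, 13, 13]
Compare 19 vs 18: take 18 from right. Merged: [1, 7, 7, 13, 13, 18]
Compare 19 vs 20: take 19 from left. Merged: [1, 7, 7, 13, 13, 18, 19]
Append remaining from right: [20]. Merged: [1, 7, 7, 13, 13, 18, 19, 20]

Final merged array: [1, 7, 7, 13, 13, 18, 19, 20]
Total comparisons: 7

The merged array is [1, 7, 7, 13, 13, 18, 19, 20], requiring 7 comparisons. The merge step runs in O(n) time where n is the total number of elements.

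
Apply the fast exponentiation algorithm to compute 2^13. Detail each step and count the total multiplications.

Computing 2^13 by squaring (build up from 2^1; each line after the first costs one multiplication):

2^1 = 2
2^2 = (2^1)^2 = 2^2 = 4
2^3 = 2 * 2^2 = 2 * 4 = 8
2^6 = (2^3)^2 = 8^2 = 64
2^12 = (2^6)^2 = 64^2 = 4096
2^13 = 2 * 2^12 = 2 * 4096 = 8192

Result: 8192
Multiplications needed: 5 (5 lines after 2^1)

2^13 = 8192. Using exponentiation by squaring, this requires 5 multiplications. The key idea: if the exponent is even, square the half-power; if odd, multiply by the base once.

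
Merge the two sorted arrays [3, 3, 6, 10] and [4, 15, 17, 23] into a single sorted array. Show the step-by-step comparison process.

Merging process:

Compare 3 vs 4: take 3 from left. Merged: [3]
Compare 3 vs 4: take 3 from left. Merged: [3, 3]
Compare 6 vs 4: take 4 from right. Merged: [3, 3, 4]
Compare 6 vs 15: take 6 from left. Merged: [3, 3, 4, 6]
Compare 10 vs 15: take 10 from left. Merged: [3, 3, 4, 6, 10]
Append remaining from right: [15, 17, 23]. Merged: [3, 3, 4, 6, 10, 15, 17, 23]

Final merged array: [3, 3, 4, 6, 10, 15, 17, 23]
Total comparisons: 5

The merged array is [3, 3, 4, 6, 10, 15, 17, 23], requiring 5 comparisons. The merge step runs in O(n) time where n is the total number of elements.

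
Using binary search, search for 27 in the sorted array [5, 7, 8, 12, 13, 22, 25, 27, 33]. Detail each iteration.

Binary search for 27 in [5, 7, 8, 12, 13, 22, 25, 27, 33]:

lo=0, hi=8, mid=4, arr[mid]=13 -> 13 < 27, search right half
lo=5, hi=8, mid=6, arr[mid]=25 -> 25 < 27, search right half
lo=7, hi=8, mid=7, arr[mid]=27 -> Found target at index 7!

Binary search finds 27 at index 7 after 3 comparisons. The search repeatedly halves the search space by comparing with the middle element.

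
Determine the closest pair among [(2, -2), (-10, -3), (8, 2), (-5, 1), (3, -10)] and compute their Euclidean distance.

Computing all pairwise distances among 5 points:

d((2, -2), (-10, -3)) = 12.0416
d((2, -2), (8, 2)) = 7.2111
d((2, -2), (-5, 1)) = 7.6158
d((2, -2), (3, -10)) = 8.0623
d((-10, -3), (8, 2)) = 18.6815
d((-10, -3), (-5, 1)) = 6.4031 <-- minimum
d((-10, -3), (3, -10)) = 14.7648
d((8, 2), (-5, 1)) = 13.0384
d((8, 2), (3, -10)) = 13.0
d((-5, 1), (3, -10)) = 13.6015

Closest pair: (-10, -3) and (-5, 1) with distance 6.4031

The closest pair is (-10, -3) and (-5, 1) with Euclidean distance 6.4031. For 5 points, brute-force pairwise comparison is shown above. For large n, the divide-and-conquer algorithm (sort by x, recurse on halves, check the dividing strip) achieves O(n log n).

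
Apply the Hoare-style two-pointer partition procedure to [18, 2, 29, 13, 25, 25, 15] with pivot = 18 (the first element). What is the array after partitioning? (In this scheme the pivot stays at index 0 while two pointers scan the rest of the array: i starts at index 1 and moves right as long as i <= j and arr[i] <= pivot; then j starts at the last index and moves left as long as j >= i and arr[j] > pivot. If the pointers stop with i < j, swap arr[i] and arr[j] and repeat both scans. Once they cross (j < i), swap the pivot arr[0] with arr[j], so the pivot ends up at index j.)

Hoare-style two-pointer partition with pivot = 18:

Initial array: [18, 2, 29, 13, 25, 25, 15]

Pointers start at i = 1, j = 6.
i stops at index 2 (arr[2]=29 > 18), j stops at index 6 (arr[6]=15 <= 18): swap arr[2] and arr[6], array becomes [18, 2, 15, 13, 25, 25, 29]
i ends at 4, j ends at 3: the pointers have crossed (j < i), so scanning stops.

Swap pivot arr[0] with arr[3] to place pivot at position 3: [13, 2, 15, 18, 25, 25, 29]
Pivot position: 3

After partitioning with pivot 18, the array becomes [13, 2, 15, 18, 25, 25, 29]. The pivot is placed at index 3. All elements to the left of the pivot are <= 18, and all elements to the right are > 18.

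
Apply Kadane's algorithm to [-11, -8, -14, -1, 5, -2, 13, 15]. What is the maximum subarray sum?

Using Kadane's algorithm on [-11, -8, -14, -1, 5, -2, 13, 15]:

Scanning through the array:
Position 1 (value -8): max_ending_here = -8, max_so_far = -8
Position 2 (value -14): max_ending_here = -14, max_so_far = -8
Position 3 (value -1): max_ending_here = -1, max_so_far = -1
Position 4 (value 5): max_ending_here = 5, max_so_far = 5
Position 5 (value -2): max_ending_here = 3, max_so_far = 5
Position 6 (value 13): max_ending_here = 16, max_so_far = 16
Position 7 (value 15): max_ending_here = 31, max_so_far = 31

Maximum subarray: [5, -2, 13, 15]
Maximum sum: 31

The maximum subarray is [5, -2, 13, 15] with sum 31. This subarray runs from index 4 to index 7.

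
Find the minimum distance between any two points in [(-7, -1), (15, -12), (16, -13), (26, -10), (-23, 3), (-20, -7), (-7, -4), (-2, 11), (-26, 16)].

Computing all pairwise distances among 9 points:

d((-7, -1), (15, -12)) = 24.5967
d((-7, -1), (16, -13)) = 25.9422
d((-7, -1), (26, -10)) = 34.2053
d((-7, -1), (-23, 3)) = 16.4924
d((-7, -1), (-20, -7)) = 14.3178
d((-7, -1), (-7, -4)) = 3.0
d((-7, -1), (-2, 11)) = 13.0
d((-7, -1), (-26, 16)) = 25.4951
d((15, -12), (16, -13)) = 1.4142 <-- minimum
d((15, -12), (26, -10)) = 11.1803
d((15, -12), (-23, 3)) = 40.8534
d((15, -12), (-20, -7)) = 35.3553
d((15, -12), (-7, -4)) = 23.4094
d((15, -12), (-2, 11)) = 28.6007
d((15, -12), (-26, 16)) = 49.6488
d((16, -13), (26, -10)) = 10.4403
d((16, -13), (-23, 3)) = 42.1545
d((16, -13), (-20, -7)) = 36.4966
d((16, -13), (-7, -4)) = 24.6982
d((16, -13), (-2, 11)) = 30.0
d((16, -13), (-26, 16)) = 51.0392
d((26, -10), (-23, 3)) = 50.6952
d((26, -10), (-20, -7)) = 46.0977
d((26, -10), (-7, -4)) = 33.541
d((26, -10), (-2, 11)) = 35.0
d((26, -10), (-26, 16)) = 58.1378
d((-23, 3), (-20, -7)) = 10.4403
d((-23, 3), (-7, -4)) = 17.4642
d((-23, 3), (-2, 11)) = 22.4722
d((-23, 3), (-26, 16)) = 13.3417
d((-20, -7), (-7, -4)) = 13.3417
d((-20, -7), (-2, 11)) = 25.4558
d((-20, -7), (-26, 16)) = 23.7697
d((-7, -4), (-2, 11)) = 15.8114
d((-7, -4), (-26, 16)) = 27.5862
d((-2, 11), (-26, 16)) = 24.5153

Closest pair: (15, -12) and (16, -13) with distance 1.4142

The closest pair is (15, -12) and (16, -13) with Euclidean distance 1.4142. For 9 points, brute-force pairwise comparison is shown above. For large n, the divide-and-conquer algorithm (sort by x, recurse on halves, check the dividing strip) achieves O(n log n).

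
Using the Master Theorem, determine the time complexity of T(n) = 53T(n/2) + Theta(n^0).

Master Theorem for T(n) = 53T(n/2) + O(n^0):

a = 53, b = 2, c = 0
log_b(a) = log_2(53) = 5.7279

Case 1: c = 0 < log_2(53) = 5.7279
T(n) = O(n^(log_2 53))

For T(n) = 53T(n/2) + O(n^0): log_2(53) = 5.7279. This is Case 1 of the Master Theorem (c < log_b(a), work dominated by leaves), giving O(n^(log_2 53)).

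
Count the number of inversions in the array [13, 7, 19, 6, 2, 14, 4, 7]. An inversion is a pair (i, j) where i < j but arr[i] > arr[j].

Finding inversions in [13, 7, 19, 6, 2, 14, 4, 7]:

(0, 1): arr[0]=13 > arr[1]=7
(0, 3): arr[0]=13 > arr[3]=6
(0, 4): arr[0]=13 > arr[4]=2
(0, 6): arr[0]=13 > arr[6]=4
(0, 7): arr[0]=13 > arr[7]=7
(1, 3): arr[1]=7 > arr[3]=6
(1, 4): arr[1]=7 > arr[4]=2
(1, 6): arr[1]=7 > arr[6]=4
(2, 3): arr[2]=19 > arr[3]=6
(2, 4): arr[2]=19 > arr[4]=2
(2, 5): arr[2]=19 > arr[5]=14
(2, 6): arr[2]=19 > arr[6]=4
(2, 7): arr[2]=19 > arr[7]=7
(3, 4): arr[3]=6 > arr[4]=2
(3, 6): arr[3]=6 > arr[6]=4
(5, 6): arr[5]=14 > arr[6]=4
(5, 7): arr[5]=14 > arr[7]=7

Total inversions: 17

The array has 17 inversion(s): (0,1), (0,3), (0,4), (0,6), (0,7), (1,3), (1,4), (1,6), (2,3), (2,4), (2,5), (2,6), (2,7), (3,4), (3,6), (5,6), (5,7). Each pair (i,j) satisfies i < j and arr[i] > arr[j].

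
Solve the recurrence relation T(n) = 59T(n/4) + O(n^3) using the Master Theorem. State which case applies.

Master Theorem for T(n) = 59T(n/4) + O(n^3):

a = 59, b = 4, c = 3
log_b(a) = log_4(59) = 2.9413

Case 3: c = 3 > log_4(59) = 2.9413
T(n) = O(n^3) = O(n^3)

For T(n) = 59T(n/4) + O(n^3): log_4(59) = 2.9413. This is Case 3 of the Master Theorem (c > log_b(a), work dominated by root), giving O(n^3).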